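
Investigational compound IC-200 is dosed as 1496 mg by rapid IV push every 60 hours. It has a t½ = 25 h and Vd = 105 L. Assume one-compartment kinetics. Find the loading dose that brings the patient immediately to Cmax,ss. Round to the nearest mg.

f = (1/2)^(60/25) ≈ 0.189465; accumulation ratio R = 1/(1−f) ≈ 1.23375.
Loading dose to hit Cmax,ss on first dose: D_load = D_maint·R ≈ 1496 × 1.23375 ≈ 1845.69 mg.

1846 mg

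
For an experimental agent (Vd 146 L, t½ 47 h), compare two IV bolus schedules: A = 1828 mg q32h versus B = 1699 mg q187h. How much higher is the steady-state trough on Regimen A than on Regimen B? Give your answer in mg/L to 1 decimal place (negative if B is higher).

20.0 mg/L

Regimen A: f = (1/2)^(32/47) ≈ 0.6238; Cmin,ss = (1828/146)·f/(1−f) ≈ 20.761 mg/L.
Regimen B: f = (1/2)^(187/47) ≈ 0.0634; Cmin,ss = (1699/146)·f/(1−f) ≈ 0.788 mg/L.
Difference ≈ 20.761 − 0.788 ≈ 19.973 mg/L.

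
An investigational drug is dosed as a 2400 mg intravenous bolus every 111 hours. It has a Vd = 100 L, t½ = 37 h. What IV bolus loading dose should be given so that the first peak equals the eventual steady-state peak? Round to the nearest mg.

2743 mg

f = (1/2)^(111/37) ≈ 0.125000; accumulation ratio R = 1/(1−f) ≈ 1.14286.
Loading dose to hit Cmax,ss on first dose: D_load = D_maint·R ≈ 2400 × 1.14286 ≈ 2742.86 mg.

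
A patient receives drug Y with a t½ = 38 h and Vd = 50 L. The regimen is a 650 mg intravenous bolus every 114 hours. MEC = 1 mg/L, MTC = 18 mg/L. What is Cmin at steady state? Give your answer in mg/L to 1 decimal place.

The dosing interval is 3 half-lives, so f = 2^(−3) = 0.125.
At steady state, R = 1/(1 − 0.125) = 8/7.
Single-dose peak C₀ = D/Vd = 650/50 = 13 mg/L.
Steady-state peak Cmax,ss = C₀·R = 13 × 8/7 ≈ 14.857 mg/L.
Steady-state trough Cmin,ss = Cmax,ss·f ≈ 14.857 × 0.125 ≈ 1.857 mg/L.
Trough 1.9 mg/L vs MEC 1 mg/L: adequate.

1.9 mg/L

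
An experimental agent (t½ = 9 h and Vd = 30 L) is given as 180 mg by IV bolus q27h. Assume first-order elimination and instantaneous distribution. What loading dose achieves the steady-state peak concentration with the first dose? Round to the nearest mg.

f = (1/2)^(27/9) ≈ 0.125000; accumulation ratio R = 1/(1−f) ≈ 1.14286.
Loading dose to hit Cmax,ss on first dose: D_load = D_maint·R ≈ 180 × 1.14286 ≈ 205.71 mg.

206 mg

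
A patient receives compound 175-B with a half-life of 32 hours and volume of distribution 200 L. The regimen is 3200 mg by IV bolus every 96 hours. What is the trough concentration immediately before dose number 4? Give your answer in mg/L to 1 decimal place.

f = (1/2)^(τ/t½) = (1/2)^(96/32) ≈ 0.1250.
C₀ = D/Vd = 3200/200 ≈ 16.000 mg/L.
Before the 4th dose, 3 doses have been given. Superposition: Cmin = C₀·(f + f² + … + f^3).
≈ 16.000 × (0.1250 + 0.0156 + 0.0020) ≈ 16.000 × 0.1426 ≈ 2.282 mg/L.

2.3 mg/L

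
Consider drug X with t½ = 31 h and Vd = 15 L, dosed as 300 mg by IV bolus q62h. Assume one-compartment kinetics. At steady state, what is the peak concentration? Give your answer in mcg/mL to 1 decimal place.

The dosing interval is 2 half-lives, so f = 2^(−2) = 0.25.
Accumulation ratio R = 1/(1 − f) = 1/0.75 = 4/3.
Single-dose peak C₀ = D/Vd = 300/15 = 20 mcg/mL.
Steady-state peak Cmax,ss = C₀·R = 20 × 4/3 ≈ 26.667 mcg/mL.

26.7 mcg/mL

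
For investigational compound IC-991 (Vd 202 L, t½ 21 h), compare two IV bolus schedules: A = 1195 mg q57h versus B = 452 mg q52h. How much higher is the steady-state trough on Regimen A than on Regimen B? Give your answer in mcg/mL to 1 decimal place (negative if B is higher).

0.6 mcg/mL

Regimen A: f = (1/2)^(57/21) ≈ 0.1524; Cmin,ss = (1195/202)·f/(1−f) ≈ 1.064 mcg/mL.
Regimen B: f = (1/2)^(52/21) ≈ 0.1797; Cmin,ss = (452/202)·f/(1−f) ≈ 0.490 mcg/mL.
Difference ≈ 1.064 − 0.490 ≈ 0.574 mcg/mL.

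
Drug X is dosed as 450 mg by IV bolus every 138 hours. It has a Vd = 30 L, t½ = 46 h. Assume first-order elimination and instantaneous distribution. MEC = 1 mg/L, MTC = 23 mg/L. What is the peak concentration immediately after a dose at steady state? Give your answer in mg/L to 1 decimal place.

The dosing interval is 3 half-lives, so f = 2^(−3) = 0.125.
At steady state, R = 1/(1 − 0.125) = 8/7.
Single-dose peak C₀ = D/Vd = 450/30 = 15 mg/L.
Steady-state peak Cmax,ss = C₀·R = 15 × 8/7 ≈ 17.143 mg/L.
Peak 17.1 mg/L vs MTC 23 mg/L: below toxic threshold.

17.1 mg/L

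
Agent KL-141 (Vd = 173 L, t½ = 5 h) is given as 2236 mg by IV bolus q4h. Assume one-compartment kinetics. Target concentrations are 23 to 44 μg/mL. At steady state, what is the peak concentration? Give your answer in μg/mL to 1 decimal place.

30.4 μg/mL

τ/t½ = 4/5 ≈ 0.8, so fraction remaining f = (1/2)^(4/5) ≈ 0.5743.
At steady state, accumulation factor R = 1/(1 − e^(−kτ)) ≈ 2.3491.
Single-dose peak C₀ = D/Vd = 2236/173 ≈ 12.925 μg/mL.
Steady-state peak Cmax,ss = C₀·R ≈ 12.925 × 2.3491 ≈ 30.362 μg/mL.
Peak 30.4 μg/mL vs MTC 44 μg/mL: below toxic threshold.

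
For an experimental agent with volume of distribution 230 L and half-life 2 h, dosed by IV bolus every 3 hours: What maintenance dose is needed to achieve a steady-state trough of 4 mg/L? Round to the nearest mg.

τ/t½ = 3/2 ≈ 1.5, so f = (1/2)^(3/2) ≈ 0.353553.
Cmin,ss = (D/Vd)·f/(1−f), so D = Cmin,ss·Vd·(1−f)/f.
D = 4 × 230 × (1−f)/f ≈ 4 × 230 × 1.82843 ≈ 1682.16 mg.

1682 mg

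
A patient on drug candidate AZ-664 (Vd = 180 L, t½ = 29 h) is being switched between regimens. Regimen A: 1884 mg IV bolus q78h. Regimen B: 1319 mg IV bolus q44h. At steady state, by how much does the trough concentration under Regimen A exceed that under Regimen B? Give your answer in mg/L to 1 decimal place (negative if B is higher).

Regimen A: f = (1/2)^(78/29) ≈ 0.1550; Cmin,ss = (1884/180)·f/(1−f) ≈ 1.920 mg/L.
Regimen B: f = (1/2)^(44/29) ≈ 0.3494; Cmin,ss = (1319/180)·f/(1−f) ≈ 3.935 mg/L.
Difference ≈ 1.920 − 3.935 ≈ -2.015 mg/L.

-2.0 mg/L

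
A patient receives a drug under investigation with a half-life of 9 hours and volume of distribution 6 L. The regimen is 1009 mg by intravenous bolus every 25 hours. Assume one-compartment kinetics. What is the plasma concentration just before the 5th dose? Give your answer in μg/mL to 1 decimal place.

f = (1/2)^(τ/t½) = (1/2)^(25/9) ≈ 0.1458.
C₀ = D/Vd = 1009/6 ≈ 168.167 μg/mL.
Before the 5th dose, 4 doses have been given. Superposition: Cmin = C₀·(f + f² + … + f^4).
≈ 168.167 × (0.1458 + 0.0213 + 0.0031 + 0.0005) ≈ 168.167 × 0.1707 ≈ 28.706 μg/mL.

28.7 μg/mL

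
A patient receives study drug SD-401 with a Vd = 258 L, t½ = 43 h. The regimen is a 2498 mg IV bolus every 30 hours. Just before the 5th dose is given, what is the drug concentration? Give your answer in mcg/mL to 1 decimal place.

13.3 mcg/mL

f = (1/2)^(τ/t½) = (1/2)^(30/43) ≈ 0.6166.
C₀ = D/Vd = 2498/258 ≈ 9.682 mcg/mL.
Before the 5th dose, 4 doses have been given. Superposition: Cmin = C₀·(f + f² + … + f^4).
≈ 9.682 × (0.6166 + 0.3802 + 0.2344 + 0.1445) ≈ 9.682 × 1.3757 ≈ 13.320 mcg/mL.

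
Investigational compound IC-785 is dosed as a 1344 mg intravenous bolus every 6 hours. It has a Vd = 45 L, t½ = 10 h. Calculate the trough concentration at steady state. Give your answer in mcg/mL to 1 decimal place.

57.9 mcg/mL

Over one 6-h interval, 6/10 ≈ 0.6 half-lives elapse, leaving f ≈ 0.6598 of each dose.
At steady state, accumulation factor R = 1/(1 − e^(−kτ)) ≈ 2.9394.
Single-dose peak C₀ = D/Vd = 1344/45 ≈ 29.867 mcg/mL.
Cmax,ss = C₀/(1 − f) ≈ 29.867/0.3402 ≈ 87.792 mcg/mL.
One interval later, Cmin,ss = Cmax,ss·e^(−kτ) ≈ 87.792 × 0.6598 ≈ 57.925 mcg/mL.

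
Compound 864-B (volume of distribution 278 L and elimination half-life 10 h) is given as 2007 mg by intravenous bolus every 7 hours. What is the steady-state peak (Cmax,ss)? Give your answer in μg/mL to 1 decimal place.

18.8 μg/mL

τ/t½ = 7/10 ≈ 0.7, so fraction remaining f = (1/2)^(7/10) ≈ 0.6156.
At steady state, accumulation factor R = 1/(1 − e^(−kτ)) ≈ 2.6015.
Each bolus raises the concentration by D/Vd = 2007/278 ≈ 7.219 μg/mL.
Cmax,ss = C₀/(1 − f) ≈ 7.219/0.3844 ≈ 18.780 μg/mL.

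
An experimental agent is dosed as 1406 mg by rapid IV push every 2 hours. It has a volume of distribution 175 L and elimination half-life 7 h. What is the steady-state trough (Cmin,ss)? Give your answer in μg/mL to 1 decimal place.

Over one 2-h interval, 2/7 ≈ 0.28571 half-lives elapse, leaving f ≈ 0.8203 of each dose.
At steady state, accumulation factor R = 1/(1 − e^(−kτ)) ≈ 5.5648.
Single-dose peak C₀ = D/Vd = 1406/175 ≈ 8.034 μg/mL.
Steady-state peak Cmax,ss = C₀·R ≈ 8.034 × 5.5648 ≈ 44.708 μg/mL.
Steady-state trough Cmin,ss = Cmax,ss·f ≈ 44.708 × 0.8203 ≈ 36.674 μg/mL.

36.7 μg/mL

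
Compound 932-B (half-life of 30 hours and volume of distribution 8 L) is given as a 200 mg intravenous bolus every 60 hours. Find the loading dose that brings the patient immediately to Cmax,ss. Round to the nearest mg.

f = (1/2)^(60/30) ≈ 0.250000; accumulation ratio R = 1/(1−f) ≈ 1.33333.
Loading dose to hit Cmax,ss on first dose: D_load = D_maint·R ≈ 200 × 1.33333 ≈ 266.67 mg.

267 mg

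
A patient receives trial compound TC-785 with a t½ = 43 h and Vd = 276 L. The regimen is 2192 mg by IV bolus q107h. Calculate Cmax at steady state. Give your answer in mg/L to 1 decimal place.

9.7 mg/L

k = ln2/t½ = ln2/43 ≈ 0.016120 h⁻¹; fraction remaining f = e^(−kτ) = e^(−0.016120×107) ≈ 0.1782.
At steady state, accumulation factor R = 1/(1 − e^(−kτ)) ≈ 1.2168.
Each bolus raises the concentration by D/Vd = 2192/276 ≈ 7.942 mg/L.
Steady-state peak Cmax,ss = C₀·R ≈ 7.942 × 1.2168 ≈ 9.664 mg/L.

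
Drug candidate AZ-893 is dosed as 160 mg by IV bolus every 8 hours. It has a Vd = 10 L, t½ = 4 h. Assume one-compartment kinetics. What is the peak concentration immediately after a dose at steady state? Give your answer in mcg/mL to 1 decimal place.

21.3 mcg/mL

The dosing interval is 2 half-lives, so f = 2^(−2) = 0.25.
Accumulation ratio R = 1/(1 − f) = 1/0.75 = 4/3.
Single-dose peak C₀ = D/Vd = 160/10 = 16 mcg/mL.
Steady-state peak Cmax,ss = C₀·R = 16 × 4/3 ≈ 21.333 mcg/mL.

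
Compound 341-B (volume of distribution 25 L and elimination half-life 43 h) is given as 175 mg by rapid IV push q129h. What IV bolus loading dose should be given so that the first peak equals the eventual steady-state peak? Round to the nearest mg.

200 mg

f = (1/2)^(129/43) ≈ 0.125000; accumulation ratio R = 1/(1−f) ≈ 1.14286.
Loading dose to hit Cmax,ss on first dose: D_load = D_maint·R ≈ 175 × 1.14286 ≈ 200.00 mg.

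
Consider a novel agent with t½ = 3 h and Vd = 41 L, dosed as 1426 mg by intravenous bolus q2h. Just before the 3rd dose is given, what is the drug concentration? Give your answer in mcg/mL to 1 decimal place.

35.7 mcg/mL

f = (1/2)^(τ/t½) = (1/2)^(2/3) ≈ 0.6300.
C₀ = D/Vd = 1426/41 ≈ 34.780 mcg/mL.
Before the 3rd dose, 2 doses have been given. Superposition: Cmin = C₀·(f + f²).
≈ 34.780 × (0.6300 + 0.3969) ≈ 34.780 × 1.0269 ≈ 35.716 mcg/mL.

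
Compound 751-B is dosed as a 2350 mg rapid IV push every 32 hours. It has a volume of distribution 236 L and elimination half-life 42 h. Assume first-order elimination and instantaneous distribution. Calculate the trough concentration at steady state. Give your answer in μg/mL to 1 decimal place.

k = ln2/t½ = ln2/42 ≈ 0.016504 h⁻¹; fraction remaining f = e^(−kτ) = e^(−0.016504×32) ≈ 0.5897.
Accumulation ratio R = 1/(1 − f) ≈ 1/0.4103 ≈ 2.4372.
Single-dose peak C₀ = D/Vd = 2350/236 ≈ 9.958 μg/mL.
Steady-state peak Cmax,ss = C₀·R ≈ 9.958 × 2.4372 ≈ 24.270 μg/mL.
Steady-state trough Cmin,ss = Cmax,ss·f ≈ 24.270 × 0.5897 ≈ 14.312 μg/mL.

14.3 μg/mL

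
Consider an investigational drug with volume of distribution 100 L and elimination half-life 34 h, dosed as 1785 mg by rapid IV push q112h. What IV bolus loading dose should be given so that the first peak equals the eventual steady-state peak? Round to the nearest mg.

1988 mg

f = (1/2)^(112/34) ≈ 0.101946; accumulation ratio R = 1/(1−f) ≈ 1.11352.
Loading dose to hit Cmax,ss on first dose: D_load = D_maint·R ≈ 1785 × 1.11352 ≈ 1987.63 mg.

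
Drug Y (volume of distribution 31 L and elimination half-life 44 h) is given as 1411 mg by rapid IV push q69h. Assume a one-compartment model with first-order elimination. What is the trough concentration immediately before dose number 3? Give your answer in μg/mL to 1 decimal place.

f = (1/2)^(τ/t½) = (1/2)^(69/44) ≈ 0.3372.
C₀ = D/Vd = 1411/31 ≈ 45.516 μg/mL.
Before the 3rd dose, 2 doses have been given. Superposition: Cmin = C₀·(f + f²).
≈ 45.516 × (0.3372 + 0.1137) ≈ 45.516 × 0.4509 ≈ 20.523 μg/mL.

20.5 μg/mL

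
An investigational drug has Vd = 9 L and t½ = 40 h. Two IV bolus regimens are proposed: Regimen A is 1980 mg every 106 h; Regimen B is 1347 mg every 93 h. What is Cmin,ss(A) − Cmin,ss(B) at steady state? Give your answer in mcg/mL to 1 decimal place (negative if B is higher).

Regimen A: f = (1/2)^(106/40) ≈ 0.1593; Cmin,ss = (1980/9)·f/(1−f) ≈ 41.687 mcg/mL.
Regimen B: f = (1/2)^(93/40) ≈ 0.1996; Cmin,ss = (1347/9)·f/(1−f) ≈ 37.323 mcg/mL.
Difference ≈ 41.687 − 37.323 ≈ 4.364 mcg/mL.

4.4 mcg/mL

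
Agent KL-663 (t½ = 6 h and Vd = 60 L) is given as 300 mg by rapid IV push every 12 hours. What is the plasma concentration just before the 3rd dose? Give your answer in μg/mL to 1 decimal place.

f = (1/2)^(τ/t½) = (1/2)^(12/6) ≈ 0.2500.
C₀ = D/Vd = 300/60 ≈ 5.000 μg/mL.
Before the 3rd dose, 2 doses have been given. Superposition: Cmin = C₀·(f + f²).
≈ 5.000 × (0.2500 + 0.0625) ≈ 5.000 × 0.3125 ≈ 1.562 μg/mL.

1.6 μg/mL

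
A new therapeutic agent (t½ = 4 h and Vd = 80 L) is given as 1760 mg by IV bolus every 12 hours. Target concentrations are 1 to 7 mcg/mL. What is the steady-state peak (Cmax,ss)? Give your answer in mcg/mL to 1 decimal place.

25.1 mcg/mL

The dosing interval is 3 half-lives, so f = 2^(−3) = 0.125.
At steady state, R = 1/(1 − 0.125) = 8/7.
Single-dose peak C₀ = D/Vd = 1760/80 = 22 mcg/mL.
Steady-state peak Cmax,ss = C₀·R = 22 × 8/7 ≈ 25.143 mcg/mL.
Peak 25.1 mcg/mL vs MTC 7 mcg/mL: exceeds toxic threshold.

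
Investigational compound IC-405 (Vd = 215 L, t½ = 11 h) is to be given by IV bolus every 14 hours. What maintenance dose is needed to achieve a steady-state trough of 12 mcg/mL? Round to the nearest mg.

3654 mg

τ/t½ = 14/11 ≈ 1.2727, so f = (1/2)^(14/11) ≈ 0.413877.
Cmin,ss = (D/Vd)·f/(1−f), so D = Cmin,ss·Vd·(1−f)/f.
D = 12 × 215 × (1−f)/f ≈ 12 × 215 × 1.41618 ≈ 3653.74 mg.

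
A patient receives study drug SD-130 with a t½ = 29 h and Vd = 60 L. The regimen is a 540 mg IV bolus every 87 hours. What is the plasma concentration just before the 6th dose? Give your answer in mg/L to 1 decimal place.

1.3 mg/L

f = (1/2)^(τ/t½) = (1/2)^(87/29) ≈ 0.1250.
C₀ = D/Vd = 540/60 ≈ 9.000 mg/L.
Before the 6th dose, 5 doses have been given. Superposition: Cmin = C₀·(f + f² + … + f^5).
≈ 9.000 × (0.1250 + 0.0156 + 0.0020 + 0.0002 + 0.0000) ≈ 9.000 × 0.1428 ≈ 1.285 mg/L.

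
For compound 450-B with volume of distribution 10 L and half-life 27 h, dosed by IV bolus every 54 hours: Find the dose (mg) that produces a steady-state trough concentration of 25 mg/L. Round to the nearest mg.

750 mg

τ/t½ = 54/27 ≈ 2, so f = (1/2)^(54/27) ≈ 0.250000.
Cmin,ss = (D/Vd)·f/(1−f), so D = Cmin,ss·Vd·(1−f)/f.
D = 25 × 10 × (1−f)/f ≈ 25 × 10 × 3.00000 ≈ 750.00 mg.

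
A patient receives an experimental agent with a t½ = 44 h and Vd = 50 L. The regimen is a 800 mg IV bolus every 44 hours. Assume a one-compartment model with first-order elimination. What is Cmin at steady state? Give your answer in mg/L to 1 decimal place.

16.0 mg/L

The dosing interval is 1 half-life, so f = 2^(−1) = 0.5.
At steady state, R = 1/(1 − 0.5) = 2/1.
Single-dose peak C₀ = D/Vd = 800/50 = 16 mg/L.
Steady-state peak Cmax,ss = C₀·R = 16 × 2/1 ≈ 32.000 mg/L.
Steady-state trough Cmin,ss = Cmax,ss·f ≈ 32.000 × 0.5 ≈ 16.000 mg/L.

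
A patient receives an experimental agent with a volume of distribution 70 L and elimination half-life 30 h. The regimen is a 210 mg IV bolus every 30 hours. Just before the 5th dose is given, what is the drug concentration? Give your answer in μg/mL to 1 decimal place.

f = (1/2)^(τ/t½) = (1/2)^(30/30) ≈ 0.5000.
C₀ = D/Vd = 210/70 ≈ 3.000 μg/mL.
Before the 5th dose, 4 doses have been given. Superposition: Cmin = C₀·(f + f² + … + f^4).
≈ 3.000 × (0.5000 + 0.2500 + 0.1250 + 0.0625) ≈ 3.000 × 0.9375 ≈ 2.812 μg/mL.

2.8 μg/mL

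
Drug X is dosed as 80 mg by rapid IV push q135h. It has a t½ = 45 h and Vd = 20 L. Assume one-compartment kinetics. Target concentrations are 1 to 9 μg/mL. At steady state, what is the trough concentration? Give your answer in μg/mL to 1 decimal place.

0.6 μg/mL

τ = 135 h = 3 half-lives, so f = (1/2)^3 = 0.125.
Accumulation ratio R = 1/(1 − f) = 1/0.875 = 8/7.
Single-dose peak C₀ = D/Vd = 80/20 = 4 μg/mL.
Steady-state peak Cmax,ss = C₀·R = 4 × 8/7 ≈ 4.571 μg/mL.
Steady-state trough Cmin,ss = Cmax,ss·f ≈ 4.571 × 0.125 ≈ 0.571 μg/mL.
Trough 0.6 μg/mL vs MEC 1 μg/mL: subtherapeutic.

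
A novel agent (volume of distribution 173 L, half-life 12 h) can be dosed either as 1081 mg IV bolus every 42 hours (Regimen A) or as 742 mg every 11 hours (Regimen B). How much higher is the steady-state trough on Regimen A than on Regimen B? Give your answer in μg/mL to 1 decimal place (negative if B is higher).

-4.2 μg/mL

Regimen A: f = (1/2)^(42/12) ≈ 0.0884; Cmin,ss = (1081/173)·f/(1−f) ≈ 0.606 μg/mL.
Regimen B: f = (1/2)^(11/12) ≈ 0.5297; Cmin,ss = (742/173)·f/(1−f) ≈ 4.831 μg/mL.
Difference ≈ 0.606 − 4.831 ≈ -4.225 μg/mL.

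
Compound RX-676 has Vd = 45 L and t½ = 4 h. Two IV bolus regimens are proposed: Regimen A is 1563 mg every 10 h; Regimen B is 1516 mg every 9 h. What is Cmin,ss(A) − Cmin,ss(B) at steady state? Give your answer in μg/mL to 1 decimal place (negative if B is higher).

-1.5 μg/mL

Regimen A: f = (1/2)^(10/4) ≈ 0.1768; Cmin,ss = (1563/45)·f/(1−f) ≈ 7.460 μg/mL.
Regimen B: f = (1/2)^(9/4) ≈ 0.2102; Cmin,ss = (1516/45)·f/(1−f) ≈ 8.966 μg/mL.
Difference ≈ 7.460 − 8.966 ≈ -1.506 μg/mL.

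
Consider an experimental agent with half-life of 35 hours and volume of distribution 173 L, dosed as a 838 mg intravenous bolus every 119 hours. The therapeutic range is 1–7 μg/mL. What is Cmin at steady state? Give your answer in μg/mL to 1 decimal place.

Over one 119-h interval, 119/35 ≈ 3.4 half-lives elapse, leaving f ≈ 0.0947 of each dose.
At steady state, accumulation factor R = 1/(1 − e^(−kτ)) ≈ 1.1046.
Single-dose peak C₀ = D/Vd = 838/173 ≈ 4.844 μg/mL.
Steady-state peak Cmax,ss = C₀·R ≈ 4.844 × 1.1046 ≈ 5.351 μg/mL.
Steady-state trough Cmin,ss = Cmax,ss·f ≈ 5.351 × 0.0947 ≈ 0.507 μg/mL.
Trough 0.5 μg/mL vs MEC 1 μg/mL: subtherapeutic.

0.5 μg/mL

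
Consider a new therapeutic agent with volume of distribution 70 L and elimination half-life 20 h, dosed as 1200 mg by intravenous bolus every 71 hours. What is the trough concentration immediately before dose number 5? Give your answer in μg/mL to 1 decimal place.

f = (1/2)^(τ/t½) = (1/2)^(71/20) ≈ 0.0854.
C₀ = D/Vd = 1200/70 ≈ 17.143 μg/mL.
Before the 5th dose, 4 doses have been given. Superposition: Cmin = C₀·(f + f² + … + f^4).
≈ 17.143 × (0.0854 + 0.0073 + 0.0006 + 0.0001) ≈ 17.143 × 0.0934 ≈ 1.601 μg/mL.

1.6 μg/mL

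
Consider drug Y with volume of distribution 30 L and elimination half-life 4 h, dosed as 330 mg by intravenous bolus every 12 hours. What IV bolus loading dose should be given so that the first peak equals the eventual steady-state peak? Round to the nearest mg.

377 mg

f = (1/2)^(12/4) ≈ 0.125000; accumulation ratio R = 1/(1−f) ≈ 1.14286.
Loading dose to hit Cmax,ss on first dose: D_load = D_maint·R ≈ 330 × 1.14286 ≈ 377.14 mg.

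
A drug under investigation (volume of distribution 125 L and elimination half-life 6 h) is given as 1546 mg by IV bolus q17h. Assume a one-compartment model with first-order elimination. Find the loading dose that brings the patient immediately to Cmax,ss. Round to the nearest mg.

1798 mg

f = (1/2)^(17/6) ≈ 0.140308; accumulation ratio R = 1/(1−f) ≈ 1.16321.
Loading dose to hit Cmax,ss on first dose: D_load = D_maint·R ≈ 1546 × 1.16321 ≈ 1798.32 mg.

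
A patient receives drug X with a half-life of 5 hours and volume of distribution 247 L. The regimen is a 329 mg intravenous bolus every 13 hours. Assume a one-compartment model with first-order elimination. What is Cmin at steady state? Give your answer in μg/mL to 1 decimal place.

τ/t½ = 13/5 ≈ 2.6, so fraction remaining f = (1/2)^(13/5) ≈ 0.1649.
Accumulation ratio R = 1/(1 − f) ≈ 1/0.8351 ≈ 1.1975.
Single-dose peak C₀ = D/Vd = 329/247 ≈ 1.332 μg/mL.
Cmax,ss = C₀/(1 − f) ≈ 1.332/0.8351 ≈ 1.595 μg/mL.
Steady-state trough Cmin,ss = Cmax,ss·f ≈ 1.595 × 0.1649 ≈ 0.263 μg/mL.

0.3 μg/mL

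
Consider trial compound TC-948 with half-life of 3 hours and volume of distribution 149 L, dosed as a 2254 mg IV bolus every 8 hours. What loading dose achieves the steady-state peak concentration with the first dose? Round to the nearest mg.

f = (1/2)^(8/3) ≈ 0.157490; accumulation ratio R = 1/(1−f) ≈ 1.18693.
Loading dose to hit Cmax,ss on first dose: D_load = D_maint·R ≈ 2254 × 1.18693 ≈ 2675.34 mg.

2675 mg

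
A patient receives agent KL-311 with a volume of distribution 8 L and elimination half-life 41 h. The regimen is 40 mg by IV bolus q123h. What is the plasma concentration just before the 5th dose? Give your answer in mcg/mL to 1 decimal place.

f = (1/2)^(τ/t½) = (1/2)^(123/41) ≈ 0.1250.
C₀ = D/Vd = 40/8 ≈ 5.000 mcg/mL.
Before the 5th dose, 4 doses have been given. Superposition: Cmin = C₀·(f + f² + … + f^4).
≈ 5.000 × (0.1250 + 0.0156 + 0.0020 + 0.0002) ≈ 5.000 × 0.1428 ≈ 0.714 mcg/mL.

0.7 mcg/mL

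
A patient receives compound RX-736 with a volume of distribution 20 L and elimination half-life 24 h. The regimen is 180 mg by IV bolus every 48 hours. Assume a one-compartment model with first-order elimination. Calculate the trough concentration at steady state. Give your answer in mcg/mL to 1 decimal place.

3.0 mcg/mL

τ = 48 h = 2 half-lives, so f = (1/2)^2 = 0.25.
Accumulation ratio R = 1/(1 − f) = 1/0.75 = 4/3.
Single-dose peak C₀ = D/Vd = 180/20 = 9 mcg/mL.
Steady-state peak Cmax,ss = C₀·R = 9 × 4/3 ≈ 12.000 mcg/mL.
Steady-state trough Cmin,ss = Cmax,ss·f ≈ 12.000 × 0.25 ≈ 3.000 mcg/mL.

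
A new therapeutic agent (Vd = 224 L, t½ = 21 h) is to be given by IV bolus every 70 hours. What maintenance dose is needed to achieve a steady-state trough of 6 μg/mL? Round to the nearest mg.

τ/t½ = 70/21 ≈ 3.3333, so f = (1/2)^(70/21) ≈ 0.099213.
Cmin,ss = (D/Vd)·f/(1−f), so D = Cmin,ss·Vd·(1−f)/f.
D = 6 × 224 × (1−f)/f ≈ 6 × 224 × 9.07932 ≈ 12202.61 mg.

12203 mg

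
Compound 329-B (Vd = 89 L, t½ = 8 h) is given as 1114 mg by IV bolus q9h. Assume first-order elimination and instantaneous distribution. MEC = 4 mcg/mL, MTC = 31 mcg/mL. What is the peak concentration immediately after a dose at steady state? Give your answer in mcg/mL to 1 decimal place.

τ/t½ = 9/8 ≈ 1.125, so fraction remaining f = (1/2)^(9/8) ≈ 0.4585.
Accumulation ratio R = 1/(1 − f) ≈ 1/0.5415 ≈ 1.8467.
Single-dose peak C₀ = D/Vd = 1114/89 ≈ 12.517 mcg/mL.
Steady-state peak Cmax,ss = C₀·R ≈ 12.517 × 1.8467 ≈ 23.115 mcg/mL.
Peak 23.1 mcg/mL vs MTC 31 mcg/mL: below toxic threshold.

23.1 mcg/mL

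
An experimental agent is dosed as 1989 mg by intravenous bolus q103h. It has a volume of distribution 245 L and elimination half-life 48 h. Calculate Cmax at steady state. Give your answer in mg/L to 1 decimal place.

10.5 mg/L

τ/t½ = 103/48 ≈ 2.1458, so fraction remaining f = (1/2)^(103/48) ≈ 0.2260.
Accumulation ratio R = 1/(1 − f) ≈ 1/0.7740 ≈ 1.2920.
Single-dose peak C₀ = D/Vd = 1989/245 ≈ 8.118 mg/L.
Steady-state peak Cmax,ss = C₀·R ≈ 8.118 × 1.2920 ≈ 10.488 mg/L.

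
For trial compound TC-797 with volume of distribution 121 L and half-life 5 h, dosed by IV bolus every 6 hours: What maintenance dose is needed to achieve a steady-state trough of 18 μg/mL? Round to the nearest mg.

τ/t½ = 6/5 ≈ 1.2, so f = (1/2)^(6/5) ≈ 0.435275.
Cmin,ss = (D/Vd)·f/(1−f), so D = Cmin,ss·Vd·(1−f)/f.
D = 18 × 121 × (1−f)/f ≈ 18 × 121 × 1.29740 ≈ 2825.74 mg.

2826 mg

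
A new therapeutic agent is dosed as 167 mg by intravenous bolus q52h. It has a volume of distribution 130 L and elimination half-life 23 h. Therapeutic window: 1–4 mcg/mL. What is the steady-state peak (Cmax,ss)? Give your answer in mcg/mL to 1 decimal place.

Over one 52-h interval, 52/23 ≈ 2.2609 half-lives elapse, leaving f ≈ 0.2086 of each dose.
At steady state, accumulation factor R = 1/(1 − e^(−kτ)) ≈ 1.2636.
Each bolus raises the concentration by D/Vd = 167/130 ≈ 1.285 mcg/mL.
Steady-state peak Cmax,ss = C₀·R ≈ 1.285 × 1.2636 ≈ 1.624 mcg/mL.
Peak 1.6 mcg/mL vs MTC 4 mcg/mL: below toxic threshold.

1.6 mcg/mL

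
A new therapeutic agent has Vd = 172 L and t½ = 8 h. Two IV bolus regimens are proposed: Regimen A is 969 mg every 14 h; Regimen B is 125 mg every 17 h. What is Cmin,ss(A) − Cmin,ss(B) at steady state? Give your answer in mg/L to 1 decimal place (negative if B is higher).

2.2 mg/L

Regimen A: f = (1/2)^(14/8) ≈ 0.2973; Cmin,ss = (969/172)·f/(1−f) ≈ 2.384 mg/L.
Regimen B: f = (1/2)^(17/8) ≈ 0.2293; Cmin,ss = (125/172)·f/(1−f) ≈ 0.216 mg/L.
Difference ≈ 2.384 − 0.216 ≈ 2.168 mg/L.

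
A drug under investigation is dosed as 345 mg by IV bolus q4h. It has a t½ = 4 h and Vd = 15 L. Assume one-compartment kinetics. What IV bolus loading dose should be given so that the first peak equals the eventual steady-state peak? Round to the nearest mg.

690 mg

f = (1/2)^(4/4) ≈ 0.500000; accumulation ratio R = 1/(1−f) ≈ 2.00000.
Loading dose to hit Cmax,ss on first dose: D_load = D_maint·R ≈ 345 × 2.00000 ≈ 690.00 mg.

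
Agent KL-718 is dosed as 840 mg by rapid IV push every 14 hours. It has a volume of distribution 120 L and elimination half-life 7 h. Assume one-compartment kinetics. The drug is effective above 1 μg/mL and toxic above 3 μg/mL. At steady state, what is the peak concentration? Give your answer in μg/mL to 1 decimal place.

9.3 μg/mL

The dosing interval is 2 half-lives, so f = 2^(−2) = 0.25.
At steady state, R = 1/(1 − 0.25) = 4/3.
Single-dose peak C₀ = D/Vd = 840/120 = 7 μg/mL.
Steady-state peak Cmax,ss = C₀·R = 7 × 4/3 ≈ 9.333 μg/mL.
Peak 9.3 μg/mL vs MTC 3 μg/mL: exceeds toxic threshold.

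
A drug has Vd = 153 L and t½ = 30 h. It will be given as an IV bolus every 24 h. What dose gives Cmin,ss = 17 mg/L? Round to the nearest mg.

τ/t½ = 24/30 ≈ 0.8, so f = (1/2)^(24/30) ≈ 0.574349.
Cmin,ss = (D/Vd)·f/(1−f), so D = Cmin,ss·Vd·(1−f)/f.
D = 17 × 153 × (1−f)/f ≈ 17 × 153 × 0.74110 ≈ 1927.60 mg.

1928 mg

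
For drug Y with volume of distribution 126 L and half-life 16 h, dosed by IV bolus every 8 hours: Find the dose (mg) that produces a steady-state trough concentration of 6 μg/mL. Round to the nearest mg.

313 mg

τ/t½ = 8/16 ≈ 0.5, so f = (1/2)^(8/16) ≈ 0.707107.
Cmin,ss = (D/Vd)·f/(1−f), so D = Cmin,ss·Vd·(1−f)/f.
D = 6 × 126 × (1−f)/f ≈ 6 × 126 × 0.41421 ≈ 313.14 mg.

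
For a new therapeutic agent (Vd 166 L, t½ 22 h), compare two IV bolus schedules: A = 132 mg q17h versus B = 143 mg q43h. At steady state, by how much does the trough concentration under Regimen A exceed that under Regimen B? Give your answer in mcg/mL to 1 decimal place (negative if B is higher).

0.8 mcg/mL

Regimen A: f = (1/2)^(17/22) ≈ 0.5853; Cmin,ss = (132/166)·f/(1−f) ≈ 1.122 mcg/mL.
Regimen B: f = (1/2)^(43/22) ≈ 0.2580; Cmin,ss = (143/166)·f/(1−f) ≈ 0.300 mcg/mL.
Difference ≈ 1.122 − 0.300 ≈ 0.822 mcg/mL.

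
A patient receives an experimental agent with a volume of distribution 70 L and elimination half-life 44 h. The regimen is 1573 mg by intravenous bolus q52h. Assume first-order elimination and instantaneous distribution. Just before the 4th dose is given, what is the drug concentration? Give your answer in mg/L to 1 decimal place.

16.2 mg/L

f = (1/2)^(τ/t½) = (1/2)^(52/44) ≈ 0.4408.
C₀ = D/Vd = 1573/70 ≈ 22.471 mg/L.
Before the 4th dose, 3 doses have been given. Superposition: Cmin = C₀·(f + f² + … + f^3).
≈ 22.471 × (0.4408 + 0.1943 + 0.0856) ≈ 22.471 × 0.7207 ≈ 16.195 mg/L.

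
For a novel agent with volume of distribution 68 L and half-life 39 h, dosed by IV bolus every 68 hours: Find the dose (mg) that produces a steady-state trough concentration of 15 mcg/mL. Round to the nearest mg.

2396 mg

τ/t½ = 68/39 ≈ 1.7436, so f = (1/2)^(68/39) ≈ 0.298626.
Cmin,ss = (D/Vd)·f/(1−f), so D = Cmin,ss·Vd·(1−f)/f.
D = 15 × 68 × (1−f)/f ≈ 15 × 68 × 2.34867 ≈ 2395.64 mg.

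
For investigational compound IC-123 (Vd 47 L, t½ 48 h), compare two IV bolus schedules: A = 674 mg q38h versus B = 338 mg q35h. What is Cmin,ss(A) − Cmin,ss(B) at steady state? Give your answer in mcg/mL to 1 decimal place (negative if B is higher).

Regimen A: f = (1/2)^(38/48) ≈ 0.5777; Cmin,ss = (674/47)·f/(1−f) ≈ 19.617 mcg/mL.
Regimen B: f = (1/2)^(35/48) ≈ 0.6033; Cmin,ss = (338/47)·f/(1−f) ≈ 10.937 mcg/mL.
Difference ≈ 19.617 − 10.937 ≈ 8.680 mcg/mL.

8.7 mcg/mL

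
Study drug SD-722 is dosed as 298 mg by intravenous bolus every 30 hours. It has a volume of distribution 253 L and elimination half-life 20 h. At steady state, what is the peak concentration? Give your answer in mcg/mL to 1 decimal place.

1.8 mcg/mL

τ/t½ = 30/20 ≈ 1.5, so fraction remaining f = (1/2)^(30/20) ≈ 0.3536.
Accumulation ratio R = 1/(1 − f) ≈ 1/0.6464 ≈ 1.5470.
Each bolus raises the concentration by D/Vd = 298/253 ≈ 1.178 mcg/mL.
Steady-state peak Cmax,ss = C₀·R ≈ 1.178 × 1.5470 ≈ 1.822 mcg/mL.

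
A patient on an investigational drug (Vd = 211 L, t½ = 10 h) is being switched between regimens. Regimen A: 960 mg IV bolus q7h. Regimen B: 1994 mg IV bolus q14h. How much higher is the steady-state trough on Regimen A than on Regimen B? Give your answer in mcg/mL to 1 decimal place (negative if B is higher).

1.5 mcg/mL

Regimen A: f = (1/2)^(7/10) ≈ 0.6156; Cmin,ss = (960/211)·f/(1−f) ≈ 7.286 mcg/mL.
Regimen B: f = (1/2)^(14/10) ≈ 0.3789; Cmin,ss = (1994/211)·f/(1−f) ≈ 5.765 mcg/mL.
Difference ≈ 7.286 − 5.765 ≈ 1.521 mcg/mL.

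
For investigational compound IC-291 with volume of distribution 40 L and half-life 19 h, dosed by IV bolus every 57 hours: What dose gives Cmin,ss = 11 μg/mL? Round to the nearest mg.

3080 mg

τ/t½ = 57/19 ≈ 3, so f = (1/2)^(57/19) ≈ 0.125000.
Cmin,ss = (D/Vd)·f/(1−f), so D = Cmin,ss·Vd·(1−f)/f.
D = 11 × 40 × (1−f)/f ≈ 11 × 40 × 7.00000 ≈ 3080.00 mg.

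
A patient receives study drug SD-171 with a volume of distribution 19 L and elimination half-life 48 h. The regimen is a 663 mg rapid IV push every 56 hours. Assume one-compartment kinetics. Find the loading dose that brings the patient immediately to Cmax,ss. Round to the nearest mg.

f = (1/2)^(56/48) ≈ 0.445449; accumulation ratio R = 1/(1−f) ≈ 1.80326.
Loading dose to hit Cmax,ss on first dose: D_load = D_maint·R ≈ 663 × 1.80326 ≈ 1195.56 mg.

1196 mg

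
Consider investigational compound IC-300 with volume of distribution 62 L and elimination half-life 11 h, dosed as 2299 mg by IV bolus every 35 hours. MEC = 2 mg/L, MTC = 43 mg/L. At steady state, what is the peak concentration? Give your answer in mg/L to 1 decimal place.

41.7 mg/L

k = ln2/t½ = ln2/11 ≈ 0.063013 h⁻¹; fraction remaining f = e^(−kτ) = e^(−0.063013×35) ≈ 0.1102.
Accumulation ratio R = 1/(1 − f) ≈ 1/0.8898 ≈ 1.1238.
Single-dose peak C₀ = D/Vd = 2299/62 ≈ 37.081 mg/L.
Cmax,ss = C₀/(1 − f) ≈ 37.081/0.8898 ≈ 41.673 mg/L.
Peak 41.7 mg/L vs MTC 43 mg/L: below toxic threshold.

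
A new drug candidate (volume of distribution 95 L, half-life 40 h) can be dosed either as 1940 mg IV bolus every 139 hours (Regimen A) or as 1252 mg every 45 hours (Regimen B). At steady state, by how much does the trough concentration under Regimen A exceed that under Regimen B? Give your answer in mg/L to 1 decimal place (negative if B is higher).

Regimen A: f = (1/2)^(139/40) ≈ 0.0899; Cmin,ss = (1940/95)·f/(1−f) ≈ 2.017 mg/L.
Regimen B: f = (1/2)^(45/40) ≈ 0.4585; Cmin,ss = (1252/95)·f/(1−f) ≈ 11.159 mg/L.
Difference ≈ 2.017 − 11.159 ≈ -9.142 mg/L.

-9.1 mg/L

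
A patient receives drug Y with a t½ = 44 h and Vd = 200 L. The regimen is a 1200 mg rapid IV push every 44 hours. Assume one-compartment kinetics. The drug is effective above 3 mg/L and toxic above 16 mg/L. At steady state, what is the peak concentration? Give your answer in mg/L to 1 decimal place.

τ = 44 h = 1 half-life, so f = (1/2)^1 = 0.5.
Accumulation ratio R = 1/(1 − f) = 1/0.5 = 2/1.
Single-dose peak C₀ = D/Vd = 1200/200 = 6 mg/L.
Steady-state peak Cmax,ss = C₀·R = 6 × 2/1 ≈ 12.000 mg/L.
Peak 12.0 mg/L vs MTC 16 mg/L: below toxic threshold.

12.0 mg/L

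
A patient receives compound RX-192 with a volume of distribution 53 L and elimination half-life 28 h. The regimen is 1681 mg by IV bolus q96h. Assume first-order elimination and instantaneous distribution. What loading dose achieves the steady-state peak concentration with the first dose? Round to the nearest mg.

f = (1/2)^(96/28) ≈ 0.092875; accumulation ratio R = 1/(1−f) ≈ 1.10238.
Loading dose to hit Cmax,ss on first dose: D_load = D_maint·R ≈ 1681 × 1.10238 ≈ 1853.10 mg.

1853 mg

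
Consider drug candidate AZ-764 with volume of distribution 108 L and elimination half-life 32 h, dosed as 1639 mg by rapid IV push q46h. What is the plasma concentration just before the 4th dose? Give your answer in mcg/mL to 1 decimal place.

8.4 mcg/mL

f = (1/2)^(τ/t½) = (1/2)^(46/32) ≈ 0.3692.
C₀ = D/Vd = 1639/108 ≈ 15.176 mcg/mL.
Before the 4th dose, 3 doses have been given. Superposition: Cmin = C₀·(f + f² + … + f^3).
≈ 15.176 × (0.3692 + 0.1363 + 0.0503) ≈ 15.176 × 0.5558 ≈ 8.435 mcg/mL.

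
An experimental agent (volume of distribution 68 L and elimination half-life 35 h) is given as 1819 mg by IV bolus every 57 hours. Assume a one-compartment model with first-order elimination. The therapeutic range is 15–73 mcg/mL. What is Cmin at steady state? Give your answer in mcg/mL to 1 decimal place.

12.8 mcg/mL

τ/t½ = 57/35 ≈ 1.6286, so fraction remaining f = (1/2)^(57/35) ≈ 0.3234.
At steady state, accumulation factor R = 1/(1 − e^(−kτ)) ≈ 1.4780.
Single-dose peak C₀ = D/Vd = 1819/68 ≈ 26.750 mcg/mL.
Cmax,ss = C₀/(1 − f) ≈ 26.750/0.6766 ≈ 39.536 mcg/mL.
Steady-state trough Cmin,ss = Cmax,ss·f ≈ 39.536 × 0.3234 ≈ 12.786 mcg/mL.
Trough 12.8 mcg/mL vs MEC 15 mcg/mL: subtherapeutic.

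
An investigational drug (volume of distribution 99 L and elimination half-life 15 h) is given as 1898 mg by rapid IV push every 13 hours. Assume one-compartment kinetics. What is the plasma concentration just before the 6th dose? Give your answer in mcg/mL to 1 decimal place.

22.1 mcg/mL

f = (1/2)^(τ/t½) = (1/2)^(13/15) ≈ 0.5484.
C₀ = D/Vd = 1898/99 ≈ 19.172 mcg/mL.
Before the 6th dose, 5 doses have been given. Superposition: Cmin = C₀·(f + f² + … + f^5).
≈ 19.172 × (0.5484 + 0.3007 + 0.1649 + 0.0904 + 0.0496) ≈ 19.172 × 1.1540 ≈ 22.124 mcg/mL.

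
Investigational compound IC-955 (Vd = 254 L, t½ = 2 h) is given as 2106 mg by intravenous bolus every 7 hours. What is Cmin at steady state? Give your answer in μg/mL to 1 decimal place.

0.8 μg/mL

τ/t½ = 7/2 ≈ 3.5, so fraction remaining f = (1/2)^(7/2) ≈ 0.0884.
At steady state, accumulation factor R = 1/(1 − e^(−kτ)) ≈ 1.0970.
Each bolus raises the concentration by D/Vd = 2106/254 ≈ 8.291 μg/mL.
Cmax,ss = C₀/(1 − f) ≈ 8.291/0.9116 ≈ 9.095 μg/mL.
One interval later, Cmin,ss = Cmax,ss·e^(−kτ) ≈ 9.095 × 0.0884 ≈ 0.804 μg/mL.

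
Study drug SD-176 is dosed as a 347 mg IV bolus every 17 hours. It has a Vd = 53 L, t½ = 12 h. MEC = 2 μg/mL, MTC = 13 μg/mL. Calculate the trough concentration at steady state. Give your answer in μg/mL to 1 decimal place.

3.9 μg/mL

τ/t½ = 17/12 ≈ 1.4167, so fraction remaining f = (1/2)^(17/12) ≈ 0.3746.
At steady state, accumulation factor R = 1/(1 − e^(−kτ)) ≈ 1.5990.
Each bolus raises the concentration by D/Vd = 347/53 ≈ 6.547 μg/mL.
Steady-state peak Cmax,ss = C₀·R ≈ 6.547 × 1.5990 ≈ 10.469 μg/mL.
One interval later, Cmin,ss = Cmax,ss·e^(−kτ) ≈ 10.469 × 0.3746 ≈ 3.922 μg/mL.
Trough 3.9 μg/mL vs MEC 2 μg/mL: adequate.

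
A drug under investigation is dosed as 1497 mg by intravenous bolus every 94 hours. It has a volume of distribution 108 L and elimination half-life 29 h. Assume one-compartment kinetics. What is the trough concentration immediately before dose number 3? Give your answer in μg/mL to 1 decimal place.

f = (1/2)^(τ/t½) = (1/2)^(94/29) ≈ 0.1057.
C₀ = D/Vd = 1497/108 ≈ 13.861 μg/mL.
Before the 3rd dose, 2 doses have been given. Superposition: Cmin = C₀·(f + f²).
≈ 13.861 × (0.1057 + 0.0112) ≈ 13.861 × 0.1169 ≈ 1.620 μg/mL.

1.6 μg/mL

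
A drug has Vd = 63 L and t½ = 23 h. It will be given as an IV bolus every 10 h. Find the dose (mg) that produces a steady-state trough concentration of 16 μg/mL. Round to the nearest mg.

355 mg

τ/t½ = 10/23 ≈ 0.43478, so f = (1/2)^(10/23) ≈ 0.739805.
Cmin,ss = (D/Vd)·f/(1−f), so D = Cmin,ss·Vd·(1−f)/f.
D = 16 × 63 × (1−f)/f ≈ 16 × 63 × 0.35171 ≈ 354.52 mg.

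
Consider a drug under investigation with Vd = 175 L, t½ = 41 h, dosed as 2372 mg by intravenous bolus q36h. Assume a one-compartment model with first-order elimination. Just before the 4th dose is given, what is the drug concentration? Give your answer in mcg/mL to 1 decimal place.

13.6 mcg/mL

f = (1/2)^(τ/t½) = (1/2)^(36/41) ≈ 0.5441.
C₀ = D/Vd = 2372/175 ≈ 13.554 mcg/mL.
Before the 4th dose, 3 doses have been given. Superposition: Cmin = C₀·(f + f² + … + f^3).
≈ 13.554 × (0.5441 + 0.2960 + 0.1611) ≈ 13.554 × 1.0012 ≈ 13.570 mcg/mL.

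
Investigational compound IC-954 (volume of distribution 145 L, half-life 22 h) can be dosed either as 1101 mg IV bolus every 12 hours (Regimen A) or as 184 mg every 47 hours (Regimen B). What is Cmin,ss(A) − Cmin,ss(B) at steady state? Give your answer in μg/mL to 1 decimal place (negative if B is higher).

16.2 μg/mL

Regimen A: f = (1/2)^(12/22) ≈ 0.6852; Cmin,ss = (1101/145)·f/(1−f) ≈ 16.527 μg/mL.
Regimen B: f = (1/2)^(47/22) ≈ 0.2275; Cmin,ss = (184/145)·f/(1−f) ≈ 0.374 μg/mL.
Difference ≈ 16.527 − 0.374 ≈ 16.153 μg/mL.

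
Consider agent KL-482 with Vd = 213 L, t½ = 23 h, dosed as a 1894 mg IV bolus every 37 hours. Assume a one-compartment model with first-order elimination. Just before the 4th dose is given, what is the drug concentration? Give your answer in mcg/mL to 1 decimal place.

4.2 mcg/mL

f = (1/2)^(τ/t½) = (1/2)^(37/23) ≈ 0.3279.
C₀ = D/Vd = 1894/213 ≈ 8.892 mcg/mL.
Before the 4th dose, 3 doses have been given. Superposition: Cmin = C₀·(f + f² + … + f^3).
≈ 8.892 × (0.3279 + 0.1075 + 0.0353) ≈ 8.892 × 0.4707 ≈ 4.185 mcg/mL.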